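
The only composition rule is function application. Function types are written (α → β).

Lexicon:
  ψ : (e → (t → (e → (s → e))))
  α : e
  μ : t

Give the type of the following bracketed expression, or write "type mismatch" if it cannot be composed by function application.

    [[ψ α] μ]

[ψ α]: ψ is (e → (t → (e → (s → e)))), α is e; result (t → (e → (s → e))).
[[ψ α] μ]: [ψ α] is (t → (e → (s → e))), μ is t; result (e → (s → e)).

(e → (s → e))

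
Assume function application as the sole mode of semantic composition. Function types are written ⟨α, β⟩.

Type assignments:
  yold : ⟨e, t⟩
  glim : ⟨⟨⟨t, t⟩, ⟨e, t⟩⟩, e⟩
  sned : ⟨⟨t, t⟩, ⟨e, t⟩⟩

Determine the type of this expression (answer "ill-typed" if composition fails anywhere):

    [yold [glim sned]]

[glim sned] — glim of type ⟨⟨⟨t, t⟩, ⟨e, t⟩⟩, e⟩ combines with sned of type ⟨⟨t, t⟩, ⟨e, t⟩⟩: type e.
[yold [glim sned]] — yold of type ⟨e, t⟩ combines with [glim sned] of type e: type t.

t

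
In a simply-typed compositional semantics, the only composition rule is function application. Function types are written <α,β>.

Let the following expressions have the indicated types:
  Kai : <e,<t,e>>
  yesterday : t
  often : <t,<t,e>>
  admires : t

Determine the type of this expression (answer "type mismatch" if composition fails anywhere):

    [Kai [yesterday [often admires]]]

<t,e>

[often admires]: functor often : <t,<t,e>>, argument admires : t; result <t,e>.
[yesterday [often admires]]: functor [often admires] : <t,e>, argument yesterday : t; result e.
[Kai [yesterday [often admires]]]: functor Kai : <e,<t,e>>, argument [yesterday [often admires]] : e; result <t,e>.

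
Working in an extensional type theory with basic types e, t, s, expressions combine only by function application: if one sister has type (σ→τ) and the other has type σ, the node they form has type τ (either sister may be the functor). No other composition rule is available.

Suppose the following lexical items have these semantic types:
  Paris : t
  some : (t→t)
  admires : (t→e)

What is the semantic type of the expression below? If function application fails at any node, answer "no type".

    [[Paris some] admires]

[Paris some]: functor some : (t→t), argument Paris : t; result t.
[[Paris some] admires]: functor admires : (t→e), argument [Paris some] : t; result e.

e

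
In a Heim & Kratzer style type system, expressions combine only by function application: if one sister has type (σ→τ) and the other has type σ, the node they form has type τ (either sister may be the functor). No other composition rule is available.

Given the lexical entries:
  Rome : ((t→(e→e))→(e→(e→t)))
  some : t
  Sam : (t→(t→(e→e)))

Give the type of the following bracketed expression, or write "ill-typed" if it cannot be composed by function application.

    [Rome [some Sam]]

(e→(e→t))

[some Sam]: Sam is (t→(t→(e→e))), some is t; result (t→(e→e)).
[Rome [some Sam]]: Rome is ((t→(e→e))→(e→(e→t))), [some Sam] is (t→(e→e)); result (e→(e→t)).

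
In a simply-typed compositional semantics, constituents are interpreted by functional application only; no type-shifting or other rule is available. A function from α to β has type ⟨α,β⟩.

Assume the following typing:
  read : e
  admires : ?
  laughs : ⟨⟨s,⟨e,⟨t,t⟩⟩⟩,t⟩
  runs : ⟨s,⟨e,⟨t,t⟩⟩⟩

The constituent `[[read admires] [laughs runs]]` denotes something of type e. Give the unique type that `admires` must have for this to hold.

At [[read admires] [laughs runs]] (required: e): [laughs runs] is t, which is not a function with range e; hence [read admires] is the functor — type ⟨t,e⟩.
At [read admires] (required: ⟨t,e⟩): read is e, which is not a function with range ⟨t,e⟩; hence admires is the functor — type ⟨e,⟨t,e⟩⟩.

⟨e,⟨t,e⟩⟩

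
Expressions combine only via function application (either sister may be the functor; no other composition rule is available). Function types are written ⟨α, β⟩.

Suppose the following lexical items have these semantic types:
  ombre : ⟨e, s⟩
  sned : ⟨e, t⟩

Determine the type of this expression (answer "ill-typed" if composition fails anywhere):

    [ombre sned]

[ombre sned]: ⟨e, s⟩ and ⟨e, t⟩ cannot combine by function application — type clash.

ill-typed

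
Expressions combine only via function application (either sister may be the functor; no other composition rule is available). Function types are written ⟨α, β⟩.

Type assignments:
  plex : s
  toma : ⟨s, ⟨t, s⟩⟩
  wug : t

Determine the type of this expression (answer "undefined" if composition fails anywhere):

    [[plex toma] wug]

At [plex toma], toma : ⟨s, ⟨t, s⟩⟩ takes plex : s, giving ⟨t, s⟩.
At [[plex toma] wug], [plex toma] : ⟨t, s⟩ takes wug : t, giving s.

s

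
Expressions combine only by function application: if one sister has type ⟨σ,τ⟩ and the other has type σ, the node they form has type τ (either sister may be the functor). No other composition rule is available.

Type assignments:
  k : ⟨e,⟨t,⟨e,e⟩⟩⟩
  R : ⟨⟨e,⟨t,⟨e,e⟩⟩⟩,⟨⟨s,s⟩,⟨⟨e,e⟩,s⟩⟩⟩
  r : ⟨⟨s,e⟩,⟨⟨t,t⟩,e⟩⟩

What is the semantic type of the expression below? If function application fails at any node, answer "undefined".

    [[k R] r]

undefined

At [k R], R : ⟨⟨e,⟨t,⟨e,e⟩⟩⟩,⟨⟨s,s⟩,⟨⟨e,e⟩,s⟩⟩⟩ takes k : ⟨e,⟨t,⟨e,e⟩⟩⟩, giving ⟨⟨s,s⟩,⟨⟨e,e⟩,s⟩⟩.
[[k R] r]: ⟨⟨s,s⟩,⟨⟨e,e⟩,s⟩⟩ with ⟨⟨s,e⟩,⟨⟨t,t⟩,e⟩⟩ — neither is a function whose domain matches the other; composition fails here.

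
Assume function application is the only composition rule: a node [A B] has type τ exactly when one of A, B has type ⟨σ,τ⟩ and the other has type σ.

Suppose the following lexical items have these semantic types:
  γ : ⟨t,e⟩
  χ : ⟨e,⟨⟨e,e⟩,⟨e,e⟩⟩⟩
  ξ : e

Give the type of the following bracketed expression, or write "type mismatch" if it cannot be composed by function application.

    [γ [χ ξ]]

[χ ξ] — χ of type ⟨e,⟨⟨e,e⟩,⟨e,e⟩⟩⟩ combines with ξ of type e: type ⟨⟨e,e⟩,⟨e,e⟩⟩.
At [γ [χ ξ]]: neither ⟨t,e⟩ nor ⟨⟨e,e⟩,⟨e,e⟩⟩ can take the other as argument; the node is ill-typed.

type mismatch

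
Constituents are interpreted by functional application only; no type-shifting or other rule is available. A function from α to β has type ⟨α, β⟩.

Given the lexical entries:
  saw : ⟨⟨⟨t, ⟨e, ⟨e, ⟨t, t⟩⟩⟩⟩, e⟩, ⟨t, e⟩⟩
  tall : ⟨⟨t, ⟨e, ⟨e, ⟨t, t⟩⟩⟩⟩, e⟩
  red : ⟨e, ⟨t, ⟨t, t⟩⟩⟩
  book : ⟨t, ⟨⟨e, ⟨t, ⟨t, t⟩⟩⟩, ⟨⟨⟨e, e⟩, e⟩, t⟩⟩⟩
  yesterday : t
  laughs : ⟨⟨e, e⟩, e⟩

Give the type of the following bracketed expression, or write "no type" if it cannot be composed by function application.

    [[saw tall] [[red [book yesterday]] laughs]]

e

[saw tall]: saw is ⟨⟨⟨t, ⟨e, ⟨e, ⟨t, t⟩⟩⟩⟩, e⟩, ⟨t, e⟩⟩, tall is ⟨⟨t, ⟨e, ⟨e, ⟨t, t⟩⟩⟩⟩, e⟩; result ⟨t, e⟩.
[book yesterday]: book is ⟨t, ⟨⟨e, ⟨t, ⟨t, t⟩⟩⟩, ⟨⟨⟨e, e⟩, e⟩, t⟩⟩⟩, yesterday is t; result ⟨⟨e, ⟨t, ⟨t, t⟩⟩⟩, ⟨⟨⟨e, e⟩, e⟩, t⟩⟩.
[red [book yesterday]]: [book yesterday] is ⟨⟨e, ⟨t, ⟨t, t⟩⟩⟩, ⟨⟨⟨e, e⟩, e⟩, t⟩⟩, red is ⟨e, ⟨t, ⟨t, t⟩⟩⟩; result ⟨⟨⟨e, e⟩, e⟩, t⟩.
[[red [book yesterday]] laughs]: [red [book yesterday]] is ⟨⟨⟨e, e⟩, e⟩, t⟩, laughs is ⟨⟨e, e⟩, e⟩; result t.
[[saw tall] [[red [book yesterday]] laughs]]: [saw tall] is ⟨t, e⟩, [[red [book yesterday]] laughs] is t; result e.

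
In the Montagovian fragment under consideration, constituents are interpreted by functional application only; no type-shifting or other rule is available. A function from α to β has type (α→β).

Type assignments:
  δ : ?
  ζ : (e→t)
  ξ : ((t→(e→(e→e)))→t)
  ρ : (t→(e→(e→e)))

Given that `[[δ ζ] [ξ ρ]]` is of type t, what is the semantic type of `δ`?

((e→t)→(t→t))

[[δ ζ] [ξ ρ]] must have type t. The sister [ξ ρ] has type t; that is not a function onto t, so [δ ζ] must be the functor, of type (t→t).
[δ ζ] must have type (t→t). The sister ζ has type (e→t); that is not a function onto (t→t), so δ must be the functor, of type ((e→t)→(t→t)).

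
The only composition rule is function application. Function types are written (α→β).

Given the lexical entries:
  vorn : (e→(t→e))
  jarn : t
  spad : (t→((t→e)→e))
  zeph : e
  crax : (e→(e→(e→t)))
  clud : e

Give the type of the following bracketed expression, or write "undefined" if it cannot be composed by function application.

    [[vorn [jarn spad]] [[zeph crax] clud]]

undefined

[jarn spad]: functor spad : (t→((t→e)→e)), argument jarn : t; result ((t→e)→e).
At [vorn [jarn spad]]: neither (e→(t→e)) nor ((t→e)→e) can take the other as argument; the node is ill-typed.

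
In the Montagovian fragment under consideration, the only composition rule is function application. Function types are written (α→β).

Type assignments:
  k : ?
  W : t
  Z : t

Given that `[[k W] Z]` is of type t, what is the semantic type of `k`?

(t→(t→t))

For [[k W] Z] to have type t with Z of type t, [k W] must be the function: [k W] : (t→t).
For [k W] to have type (t→t) with W of type t, k must be the function: k : (t→(t→t)).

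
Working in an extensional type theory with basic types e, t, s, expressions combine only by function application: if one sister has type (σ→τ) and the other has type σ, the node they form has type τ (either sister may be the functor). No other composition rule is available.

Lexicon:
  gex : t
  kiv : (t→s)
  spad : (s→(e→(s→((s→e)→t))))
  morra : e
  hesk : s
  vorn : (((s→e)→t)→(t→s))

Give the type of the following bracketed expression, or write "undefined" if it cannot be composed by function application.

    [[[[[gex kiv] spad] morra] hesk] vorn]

(t→s)

At [gex kiv], kiv : (t→s) takes gex : t, giving s.
At [[gex kiv] spad], spad : (s→(e→(s→((s→e)→t)))) takes [gex kiv] : s, giving (e→(s→((s→e)→t))).
At [[[gex kiv] spad] morra], [[gex kiv] spad] : (e→(s→((s→e)→t))) takes morra : e, giving (s→((s→e)→t)).
At [[[[gex kiv] spad] morra] hesk], [[[gex kiv] spad] morra] : (s→((s→e)→t)) takes hesk : s, giving ((s→e)→t).
At [[[[[gex kiv] spad] morra] hesk] vorn], vorn : (((s→e)→t)→(t→s)) takes [[[[gex kiv] spad] morra] hesk] : ((s→e)→t), giving (t→s).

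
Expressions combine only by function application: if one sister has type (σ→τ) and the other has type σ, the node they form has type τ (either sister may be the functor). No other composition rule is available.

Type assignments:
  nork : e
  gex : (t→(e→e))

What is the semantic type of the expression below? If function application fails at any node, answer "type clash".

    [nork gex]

type clash

[nork gex]: e and (t→(e→e)) cannot combine by function application — type clash.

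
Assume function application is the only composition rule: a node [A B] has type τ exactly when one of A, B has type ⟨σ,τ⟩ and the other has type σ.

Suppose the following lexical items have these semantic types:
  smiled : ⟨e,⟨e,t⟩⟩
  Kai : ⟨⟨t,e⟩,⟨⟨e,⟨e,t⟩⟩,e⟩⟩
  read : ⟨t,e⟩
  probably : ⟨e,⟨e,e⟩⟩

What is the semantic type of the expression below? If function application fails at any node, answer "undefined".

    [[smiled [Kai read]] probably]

⟨e,e⟩

At [Kai read], Kai : ⟨⟨t,e⟩,⟨⟨e,⟨e,t⟩⟩,e⟩⟩ takes read : ⟨t,e⟩, giving ⟨⟨e,⟨e,t⟩⟩,e⟩.
At [smiled [Kai read]], [Kai read] : ⟨⟨e,⟨e,t⟩⟩,e⟩ takes smiled : ⟨e,⟨e,t⟩⟩, giving e.
At [[smiled [Kai read]] probably], probably : ⟨e,⟨e,e⟩⟩ takes [smiled [Kai read]] : e, giving ⟨e,e⟩.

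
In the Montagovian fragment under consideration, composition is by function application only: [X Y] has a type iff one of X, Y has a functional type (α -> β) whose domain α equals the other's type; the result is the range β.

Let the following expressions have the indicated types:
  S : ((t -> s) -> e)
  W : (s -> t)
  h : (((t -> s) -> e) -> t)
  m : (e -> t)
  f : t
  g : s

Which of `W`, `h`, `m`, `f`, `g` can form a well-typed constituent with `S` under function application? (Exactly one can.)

h

W : (s -> t) — no; S wants (t -> s), and W wants s.
h — combines: h : (((t -> s) -> e) -> t) takes S : ((t -> s) -> e) as argument, giving t.
m : (e -> t) — no; S wants (t -> s), and m wants e.
f : t — no; S wants (t -> s), and f wants nothing (atomic).
g : s — no; S wants (t -> s), and g wants nothing (atomic).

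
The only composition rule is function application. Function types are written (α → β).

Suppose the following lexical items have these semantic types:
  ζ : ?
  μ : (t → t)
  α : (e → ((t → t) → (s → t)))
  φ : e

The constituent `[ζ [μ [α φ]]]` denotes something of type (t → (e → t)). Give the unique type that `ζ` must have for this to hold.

For [ζ [μ [α φ]]] to have type (t → (e → t)) with [μ [α φ]] of type (s → t), ζ must be the function: ζ : ((s → t) → (t → (e → t))).

((s → t) → (t → (e → t)))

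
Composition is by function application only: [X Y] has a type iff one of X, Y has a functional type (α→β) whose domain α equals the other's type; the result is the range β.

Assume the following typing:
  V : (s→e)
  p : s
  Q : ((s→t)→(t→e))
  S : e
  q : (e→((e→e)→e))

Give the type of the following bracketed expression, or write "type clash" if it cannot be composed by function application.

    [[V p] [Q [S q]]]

type clash

At [V p], V : (s→e) takes p : s, giving e.
At [S q], q : (e→((e→e)→e)) takes S : e, giving ((e→e)→e).
At [Q [S q]]: neither ((s→t)→(t→e)) nor ((e→e)→e) can take the other as argument; the node is ill-typed.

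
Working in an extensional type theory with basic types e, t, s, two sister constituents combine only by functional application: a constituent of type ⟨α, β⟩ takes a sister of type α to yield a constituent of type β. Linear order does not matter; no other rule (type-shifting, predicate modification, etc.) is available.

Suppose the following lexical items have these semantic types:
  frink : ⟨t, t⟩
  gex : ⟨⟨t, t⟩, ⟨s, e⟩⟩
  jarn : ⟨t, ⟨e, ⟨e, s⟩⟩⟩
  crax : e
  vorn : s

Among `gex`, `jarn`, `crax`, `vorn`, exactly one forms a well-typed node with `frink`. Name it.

gex — combines: gex : ⟨⟨t, t⟩, ⟨s, e⟩⟩ takes frink : ⟨t, t⟩ as argument, giving ⟨s, e⟩.
jarn : ⟨t, ⟨e, ⟨e, s⟩⟩⟩ — no; frink wants t, and jarn wants t.
crax : e — no; frink wants t, and crax wants nothing (atomic).
vorn : s — no; frink wants t, and vorn wants nothing (atomic).

gex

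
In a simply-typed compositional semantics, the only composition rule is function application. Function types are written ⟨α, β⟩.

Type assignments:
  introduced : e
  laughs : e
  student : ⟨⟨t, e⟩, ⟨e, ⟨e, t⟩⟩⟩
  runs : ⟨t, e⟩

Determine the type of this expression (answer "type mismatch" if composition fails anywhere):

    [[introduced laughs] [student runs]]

[introduced laughs]: e and e cannot combine by function application — type clash.

type mismatch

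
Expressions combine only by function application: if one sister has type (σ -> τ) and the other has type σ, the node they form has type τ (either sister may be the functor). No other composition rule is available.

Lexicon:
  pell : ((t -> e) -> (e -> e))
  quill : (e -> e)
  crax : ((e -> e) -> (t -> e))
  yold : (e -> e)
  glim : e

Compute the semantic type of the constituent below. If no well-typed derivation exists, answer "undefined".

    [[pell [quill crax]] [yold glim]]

e

[quill crax]: functor crax : ((e -> e) -> (t -> e)), argument quill : (e -> e); result (t -> e).
[pell [quill crax]]: functor pell : ((t -> e) -> (e -> e)), argument [quill crax] : (t -> e); result (e -> e).
[yold glim]: functor yold : (e -> e), argument glim : e; result e.
[[pell [quill crax]] [yold glim]]: functor [pell [quill crax]] : (e -> e), argument [yold glim] : e; result e.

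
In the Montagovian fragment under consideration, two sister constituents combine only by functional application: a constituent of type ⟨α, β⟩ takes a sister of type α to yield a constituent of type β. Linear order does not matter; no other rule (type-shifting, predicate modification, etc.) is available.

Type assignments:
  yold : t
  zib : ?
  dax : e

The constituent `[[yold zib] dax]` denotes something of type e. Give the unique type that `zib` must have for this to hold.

At [[yold zib] dax] (required: e): dax is e, which is not a function with range e; hence [yold zib] is the functor — type ⟨e, e⟩.
At [yold zib] (required: ⟨e, e⟩): yold is t, which is not a function with range ⟨e, e⟩; hence zib is the functor — type ⟨t, ⟨e, e⟩⟩.

⟨t, ⟨e, e⟩⟩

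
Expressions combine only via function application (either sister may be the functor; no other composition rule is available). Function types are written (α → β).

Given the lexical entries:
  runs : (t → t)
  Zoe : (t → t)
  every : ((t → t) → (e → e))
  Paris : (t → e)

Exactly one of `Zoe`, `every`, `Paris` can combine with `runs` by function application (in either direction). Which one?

Zoe : (t → t) — neither side's domain matches the other.
every — combines: every : ((t → t) → (e → e)) takes runs : (t → t) as argument, giving (e → e).
Paris : (t → e) — neither side's domain matches the other.

every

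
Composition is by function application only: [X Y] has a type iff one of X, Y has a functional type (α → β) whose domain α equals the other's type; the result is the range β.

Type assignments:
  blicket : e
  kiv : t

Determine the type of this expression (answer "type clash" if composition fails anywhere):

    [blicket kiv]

[blicket kiv]: e and t cannot combine by function application — type clash.

type clash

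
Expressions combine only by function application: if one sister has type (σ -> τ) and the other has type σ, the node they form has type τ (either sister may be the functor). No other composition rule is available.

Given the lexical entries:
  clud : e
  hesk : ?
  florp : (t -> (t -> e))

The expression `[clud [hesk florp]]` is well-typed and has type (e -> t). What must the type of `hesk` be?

[clud [hesk florp]] must have type (e -> t). The sister clud has type e; that is not a function onto (e -> t), so [hesk florp] must be the functor, of type (e -> (e -> t)).
[hesk florp] must have type (e -> (e -> t)). The sister florp has type (t -> (t -> e)); that is not a function onto (e -> (e -> t)), so hesk must be the functor, of type ((t -> (t -> e)) -> (e -> (e -> t))).

((t -> (t -> e)) -> (e -> (e -> t)))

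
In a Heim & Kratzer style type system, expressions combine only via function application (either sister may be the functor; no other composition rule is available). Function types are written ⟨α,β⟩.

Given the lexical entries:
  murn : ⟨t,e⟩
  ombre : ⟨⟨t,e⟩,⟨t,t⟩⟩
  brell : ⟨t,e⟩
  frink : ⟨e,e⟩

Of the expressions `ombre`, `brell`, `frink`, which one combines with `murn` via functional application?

ombre — combines: ombre : ⟨⟨t,e⟩,⟨t,t⟩⟩ takes murn : ⟨t,e⟩ as argument, giving ⟨t,t⟩.
brell : ⟨t,e⟩ — neither side's domain matches the other.
frink : ⟨e,e⟩ — neither side's domain matches the other.

ombre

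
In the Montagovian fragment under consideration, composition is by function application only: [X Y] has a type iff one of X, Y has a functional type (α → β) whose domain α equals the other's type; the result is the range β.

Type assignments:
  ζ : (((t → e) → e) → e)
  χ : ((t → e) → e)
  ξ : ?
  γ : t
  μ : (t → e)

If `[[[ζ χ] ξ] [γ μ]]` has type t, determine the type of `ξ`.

(e → (e → t))

At [[[ζ χ] ξ] [γ μ]] (required: t): [γ μ] is e, which is not a function with range t; hence [[ζ χ] ξ] is the functor — type (e → t).
At [[ζ χ] ξ] (required: (e → t)): [ζ χ] is e, which is not a function with range (e → t); hence ξ is the functor — type (e → (e → t)).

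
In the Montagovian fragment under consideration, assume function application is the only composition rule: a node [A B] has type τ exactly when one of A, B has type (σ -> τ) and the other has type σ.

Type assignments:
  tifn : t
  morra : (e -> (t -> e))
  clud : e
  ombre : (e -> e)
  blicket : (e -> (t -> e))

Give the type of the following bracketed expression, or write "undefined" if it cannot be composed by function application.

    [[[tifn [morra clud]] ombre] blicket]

At [morra clud], morra : (e -> (t -> e)) takes clud : e, giving (t -> e).
At [tifn [morra clud]], [morra clud] : (t -> e) takes tifn : t, giving e.
At [[tifn [morra clud]] ombre], ombre : (e -> e) takes [tifn [morra clud]] : e, giving e.
At [[[tifn [morra clud]] ombre] blicket], blicket : (e -> (t -> e)) takes [[tifn [morra clud]] ombre] : e, giving (t -> e).

(t -> e)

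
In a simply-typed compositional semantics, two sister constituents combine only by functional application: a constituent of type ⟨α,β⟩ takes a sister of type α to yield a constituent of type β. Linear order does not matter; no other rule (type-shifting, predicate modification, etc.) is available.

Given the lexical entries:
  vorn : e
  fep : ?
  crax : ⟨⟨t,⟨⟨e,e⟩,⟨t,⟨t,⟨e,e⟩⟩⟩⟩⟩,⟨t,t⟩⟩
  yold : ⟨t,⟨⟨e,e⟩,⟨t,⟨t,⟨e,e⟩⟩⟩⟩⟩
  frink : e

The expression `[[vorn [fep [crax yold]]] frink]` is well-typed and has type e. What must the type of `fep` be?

⟨⟨t,t⟩,⟨e,⟨e,e⟩⟩⟩

For [[vorn [fep [crax yold]]] frink] to have type e with frink of type e, [vorn [fep [crax yold]]] must be the function: [vorn [fep [crax yold]]] : ⟨e,e⟩.
For [vorn [fep [crax yold]]] to have type ⟨e,e⟩ with vorn of type e, [fep [crax yold]] must be the function: [fep [crax yold]] : ⟨e,⟨e,e⟩⟩.
For [fep [crax yold]] to have type ⟨e,⟨e,e⟩⟩ with [crax yold] of type ⟨t,t⟩, fep must be the function: fep : ⟨⟨t,t⟩,⟨e,⟨e,e⟩⟩⟩.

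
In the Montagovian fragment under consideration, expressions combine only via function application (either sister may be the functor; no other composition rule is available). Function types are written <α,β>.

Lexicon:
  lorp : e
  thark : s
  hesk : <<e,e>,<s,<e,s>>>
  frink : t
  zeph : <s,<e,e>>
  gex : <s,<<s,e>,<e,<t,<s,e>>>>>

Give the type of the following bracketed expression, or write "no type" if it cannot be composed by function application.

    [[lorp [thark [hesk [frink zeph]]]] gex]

[frink zeph]: t with <s,<e,e>> — neither is a function whose domain matches the other; composition fails here.

no type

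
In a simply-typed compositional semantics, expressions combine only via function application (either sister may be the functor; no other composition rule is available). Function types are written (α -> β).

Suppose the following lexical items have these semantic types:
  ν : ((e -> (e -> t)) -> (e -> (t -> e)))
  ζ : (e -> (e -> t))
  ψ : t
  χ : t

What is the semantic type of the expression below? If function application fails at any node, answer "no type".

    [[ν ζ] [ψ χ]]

no type

[ν ζ]: ν is ((e -> (e -> t)) -> (e -> (t -> e))), ζ is (e -> (e -> t)); result (e -> (t -> e)).
At [ψ χ]: neither t nor t can take the other as argument; the node is ill-typed.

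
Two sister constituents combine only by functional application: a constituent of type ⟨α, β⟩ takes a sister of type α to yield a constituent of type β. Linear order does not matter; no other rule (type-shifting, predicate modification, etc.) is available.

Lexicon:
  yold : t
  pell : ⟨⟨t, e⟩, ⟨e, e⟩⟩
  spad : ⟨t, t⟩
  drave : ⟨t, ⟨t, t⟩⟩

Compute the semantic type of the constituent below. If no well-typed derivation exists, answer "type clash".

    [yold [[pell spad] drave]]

type clash

[pell spad]: ⟨⟨t, e⟩, ⟨e, e⟩⟩ with ⟨t, t⟩ — neither is a function whose domain matches the other; composition fails here.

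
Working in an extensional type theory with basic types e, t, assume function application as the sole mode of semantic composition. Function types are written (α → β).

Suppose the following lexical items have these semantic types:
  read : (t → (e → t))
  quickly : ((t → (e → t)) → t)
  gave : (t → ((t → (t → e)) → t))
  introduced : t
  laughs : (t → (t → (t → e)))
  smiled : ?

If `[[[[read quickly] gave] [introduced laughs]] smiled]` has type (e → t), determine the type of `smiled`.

At [[[[read quickly] gave] [introduced laughs]] smiled] (required: (e → t)): [[[read quickly] gave] [introduced laughs]] is t, which is not a function with range (e → t); hence smiled is the functor — type (t → (e → t)).

(t → (e → t))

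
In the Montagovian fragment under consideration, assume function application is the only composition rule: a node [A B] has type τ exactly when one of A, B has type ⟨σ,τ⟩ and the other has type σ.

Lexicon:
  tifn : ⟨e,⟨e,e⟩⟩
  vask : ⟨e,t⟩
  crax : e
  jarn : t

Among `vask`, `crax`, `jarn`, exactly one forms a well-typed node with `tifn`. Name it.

crax

vask : ⟨e,t⟩ — tifn needs e; vask needs e; neither fits.
crax — combines: tifn : ⟨e,⟨e,e⟩⟩ takes crax : e as argument, giving ⟨e,e⟩.
jarn : t — tifn needs e; jarn needs nothing (atomic); neither fits.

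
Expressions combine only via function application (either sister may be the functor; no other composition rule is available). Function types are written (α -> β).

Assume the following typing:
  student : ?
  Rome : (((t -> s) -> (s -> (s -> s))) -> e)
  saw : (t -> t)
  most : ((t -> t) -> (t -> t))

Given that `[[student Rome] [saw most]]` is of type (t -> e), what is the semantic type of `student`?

((((t -> s) -> (s -> (s -> s))) -> e) -> ((t -> t) -> (t -> e)))

[[student Rome] [saw most]] is required to be (t -> e). [saw most] : (t -> t) cannot yield (t -> e) as functor, so [student Rome] : ((t -> t) -> (t -> e)).
[student Rome] is required to be ((t -> t) -> (t -> e)). Rome : (((t -> s) -> (s -> (s -> s))) -> e) cannot yield ((t -> t) -> (t -> e)) as functor, so student : ((((t -> s) -> (s -> (s -> s))) -> e) -> ((t -> t) -> (t -> e))).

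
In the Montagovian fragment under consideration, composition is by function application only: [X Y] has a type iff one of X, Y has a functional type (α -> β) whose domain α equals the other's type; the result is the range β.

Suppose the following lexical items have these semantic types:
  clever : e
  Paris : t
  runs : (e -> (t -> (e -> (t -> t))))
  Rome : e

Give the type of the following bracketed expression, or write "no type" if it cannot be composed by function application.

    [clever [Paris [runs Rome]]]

(t -> t)

[runs Rome]: functor runs : (e -> (t -> (e -> (t -> t)))), argument Rome : e; result (t -> (e -> (t -> t))).
[Paris [runs Rome]]: functor [runs Rome] : (t -> (e -> (t -> t))), argument Paris : t; result (e -> (t -> t)).
[clever [Paris [runs Rome]]]: functor [Paris [runs Rome]] : (e -> (t -> t)), argument clever : e; result (t -> t).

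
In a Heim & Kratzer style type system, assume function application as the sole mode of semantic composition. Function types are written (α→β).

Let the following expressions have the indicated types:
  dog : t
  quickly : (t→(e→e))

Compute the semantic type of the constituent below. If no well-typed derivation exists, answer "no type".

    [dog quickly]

[dog quickly]: functor quickly : (t→(e→e)), argument dog : t; result (e→e).

(e→e)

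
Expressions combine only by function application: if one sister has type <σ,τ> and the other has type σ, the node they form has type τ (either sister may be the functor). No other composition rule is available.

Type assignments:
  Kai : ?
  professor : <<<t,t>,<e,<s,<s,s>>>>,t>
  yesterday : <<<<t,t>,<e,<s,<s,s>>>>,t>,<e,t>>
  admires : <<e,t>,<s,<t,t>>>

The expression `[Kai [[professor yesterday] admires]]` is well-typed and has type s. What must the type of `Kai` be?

<<s,<t,t>>,s>

[Kai [[professor yesterday] admires]] is required to be s. [[professor yesterday] admires] : <s,<t,t>> cannot yield s as functor, so Kai : <<s,<t,t>>,s>.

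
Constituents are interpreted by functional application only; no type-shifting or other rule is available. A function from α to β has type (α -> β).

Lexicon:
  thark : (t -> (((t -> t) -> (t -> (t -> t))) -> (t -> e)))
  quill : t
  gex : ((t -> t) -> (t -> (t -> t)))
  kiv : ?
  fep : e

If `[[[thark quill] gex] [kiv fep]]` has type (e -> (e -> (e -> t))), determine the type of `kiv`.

[[[thark quill] gex] [kiv fep]] must have type (e -> (e -> (e -> t))). The sister [[thark quill] gex] has type (t -> e); that is not a function onto (e -> (e -> (e -> t))), so [kiv fep] must be the functor, of type ((t -> e) -> (e -> (e -> (e -> t)))).
[kiv fep] must have type ((t -> e) -> (e -> (e -> (e -> t)))). The sister fep has type e; that is not a function onto ((t -> e) -> (e -> (e -> (e -> t)))), so kiv must be the functor, of type (e -> ((t -> e) -> (e -> (e -> (e -> t))))).

(e -> ((t -> e) -> (e -> (e -> (e -> t)))))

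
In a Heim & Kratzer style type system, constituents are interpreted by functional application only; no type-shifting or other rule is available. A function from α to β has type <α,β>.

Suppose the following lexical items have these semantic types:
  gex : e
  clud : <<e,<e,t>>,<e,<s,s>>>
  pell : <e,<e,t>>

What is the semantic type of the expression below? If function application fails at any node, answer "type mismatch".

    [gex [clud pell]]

<s,s>

At [clud pell], clud : <<e,<e,t>>,<e,<s,s>>> takes pell : <e,<e,t>>, giving <e,<s,s>>.
At [gex [clud pell]], [clud pell] : <e,<s,s>> takes gex : e, giving <s,s>.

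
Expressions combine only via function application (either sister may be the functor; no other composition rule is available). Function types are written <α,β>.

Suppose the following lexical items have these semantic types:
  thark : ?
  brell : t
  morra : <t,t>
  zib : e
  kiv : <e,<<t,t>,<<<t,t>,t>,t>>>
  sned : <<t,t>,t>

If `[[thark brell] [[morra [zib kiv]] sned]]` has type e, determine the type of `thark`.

<t,<t,e>>

[[thark brell] [[morra [zib kiv]] sned]] is required to be e. [[morra [zib kiv]] sned] : t cannot yield e as functor, so [thark brell] : <t,e>.
[thark brell] is required to be <t,e>. brell : t cannot yield <t,e> as functor, so thark : <t,<t,e>>.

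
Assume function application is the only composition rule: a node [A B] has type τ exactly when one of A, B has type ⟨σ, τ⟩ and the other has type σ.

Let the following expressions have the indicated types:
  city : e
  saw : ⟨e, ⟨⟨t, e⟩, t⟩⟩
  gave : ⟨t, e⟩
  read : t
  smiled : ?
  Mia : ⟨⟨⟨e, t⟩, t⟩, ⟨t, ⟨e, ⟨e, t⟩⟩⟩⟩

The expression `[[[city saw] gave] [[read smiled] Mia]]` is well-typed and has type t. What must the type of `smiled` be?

⟨t, ⟨⟨⟨⟨e, t⟩, t⟩, ⟨t, ⟨e, ⟨e, t⟩⟩⟩⟩, ⟨t, t⟩⟩⟩

[[[city saw] gave] [[read smiled] Mia]] is required to be t. [[city saw] gave] : t cannot yield t as functor, so [[read smiled] Mia] : ⟨t, t⟩.
[[read smiled] Mia] is required to be ⟨t, t⟩. Mia : ⟨⟨⟨e, t⟩, t⟩, ⟨t, ⟨e, ⟨e, t⟩⟩⟩⟩ cannot yield ⟨t, t⟩ as functor, so [read smiled] : ⟨⟨⟨⟨e, t⟩, t⟩, ⟨t, ⟨e, ⟨e, t⟩⟩⟩⟩, ⟨t, t⟩⟩.
[read smiled] is required to be ⟨⟨⟨⟨e, t⟩, t⟩, ⟨t, ⟨e, ⟨e, t⟩⟩⟩⟩, ⟨t, t⟩⟩. read : t cannot yield ⟨⟨⟨⟨e, t⟩, t⟩, ⟨t, ⟨e, ⟨e, t⟩⟩⟩⟩, ⟨t, t⟩⟩ as functor, so smiled : ⟨t, ⟨⟨⟨⟨e, t⟩, t⟩, ⟨t, ⟨e, ⟨e, t⟩⟩⟩⟩, ⟨t, t⟩⟩⟩.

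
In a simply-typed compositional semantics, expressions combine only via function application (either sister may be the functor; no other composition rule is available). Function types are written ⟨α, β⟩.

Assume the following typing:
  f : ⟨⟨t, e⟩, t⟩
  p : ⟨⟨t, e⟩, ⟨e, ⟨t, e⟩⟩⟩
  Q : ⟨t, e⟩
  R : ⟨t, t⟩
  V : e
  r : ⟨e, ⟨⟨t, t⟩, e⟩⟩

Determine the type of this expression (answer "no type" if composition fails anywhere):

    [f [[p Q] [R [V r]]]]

At [p Q], p : ⟨⟨t, e⟩, ⟨e, ⟨t, e⟩⟩⟩ takes Q : ⟨t, e⟩, giving ⟨e, ⟨t, e⟩⟩.
At [V r], r : ⟨e, ⟨⟨t, t⟩, e⟩⟩ takes V : e, giving ⟨⟨t, t⟩, e⟩.
At [R [V r]], [V r] : ⟨⟨t, t⟩, e⟩ takes R : ⟨t, t⟩, giving e.
At [[p Q] [R [V r]]], [p Q] : ⟨e, ⟨t, e⟩⟩ takes [R [V r]] : e, giving ⟨t, e⟩.
At [f [[p Q] [R [V r]]]], f : ⟨⟨t, e⟩, t⟩ takes [[p Q] [R [V r]]] : ⟨t, e⟩, giving t.

t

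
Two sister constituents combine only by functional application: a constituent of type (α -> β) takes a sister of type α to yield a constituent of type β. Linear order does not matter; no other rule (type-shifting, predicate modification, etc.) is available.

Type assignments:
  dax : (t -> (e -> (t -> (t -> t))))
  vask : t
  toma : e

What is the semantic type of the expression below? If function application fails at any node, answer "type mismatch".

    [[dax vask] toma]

(t -> (t -> t))

[dax vask]: functor dax : (t -> (e -> (t -> (t -> t)))), argument vask : t; result (e -> (t -> (t -> t))).
[[dax vask] toma]: functor [dax vask] : (e -> (t -> (t -> t))), argument toma : e; result (t -> (t -> t)).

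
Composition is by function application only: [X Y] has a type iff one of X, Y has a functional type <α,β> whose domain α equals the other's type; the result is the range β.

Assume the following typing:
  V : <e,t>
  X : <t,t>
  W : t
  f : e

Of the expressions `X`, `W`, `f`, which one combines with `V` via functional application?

X : <t,t> — V needs e; X needs t; neither fits.
W : t — V needs e; W needs nothing (atomic); neither fits.
f — combines: V : <e,t> takes f : e as argument, giving t.

f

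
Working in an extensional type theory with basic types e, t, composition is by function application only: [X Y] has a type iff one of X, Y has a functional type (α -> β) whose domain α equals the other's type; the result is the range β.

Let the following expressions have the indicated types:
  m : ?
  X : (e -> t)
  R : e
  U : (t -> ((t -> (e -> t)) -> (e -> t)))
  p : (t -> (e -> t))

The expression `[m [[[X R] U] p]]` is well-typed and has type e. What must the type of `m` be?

[m [[[X R] U] p]] is required to be e. [[[X R] U] p] : (e -> t) cannot yield e as functor, so m : ((e -> t) -> e).

((e -> t) -> e)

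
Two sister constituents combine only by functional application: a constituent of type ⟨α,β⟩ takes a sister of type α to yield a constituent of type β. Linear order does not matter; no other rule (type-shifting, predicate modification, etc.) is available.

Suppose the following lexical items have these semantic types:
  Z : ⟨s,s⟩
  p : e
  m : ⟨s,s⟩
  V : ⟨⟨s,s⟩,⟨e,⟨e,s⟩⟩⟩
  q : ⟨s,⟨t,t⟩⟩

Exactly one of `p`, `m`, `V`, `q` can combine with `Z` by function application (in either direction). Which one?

p : e — no; Z wants s, and p wants nothing (atomic).
m : ⟨s,s⟩ — no; Z wants s, and m wants s.
V — combines: V : ⟨⟨s,s⟩,⟨e,⟨e,s⟩⟩⟩ takes Z : ⟨s,s⟩ as argument, giving ⟨e,⟨e,s⟩⟩.
q : ⟨s,⟨t,t⟩⟩ — no; Z wants s, and q wants s.

V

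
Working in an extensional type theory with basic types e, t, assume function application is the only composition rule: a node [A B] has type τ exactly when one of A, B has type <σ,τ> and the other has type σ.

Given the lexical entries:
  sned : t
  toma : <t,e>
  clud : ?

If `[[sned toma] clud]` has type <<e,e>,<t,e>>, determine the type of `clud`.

<e,<<e,e>,<t,e>>>

[[sned toma] clud] is required to be <<e,e>,<t,e>>. [sned toma] : e cannot yield <<e,e>,<t,e>> as functor, so clud : <e,<<e,e>,<t,e>>>.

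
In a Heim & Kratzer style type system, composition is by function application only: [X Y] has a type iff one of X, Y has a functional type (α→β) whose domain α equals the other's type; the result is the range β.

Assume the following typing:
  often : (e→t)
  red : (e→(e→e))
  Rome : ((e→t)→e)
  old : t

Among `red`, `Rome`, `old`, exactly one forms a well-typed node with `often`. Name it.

red : (e→(e→e)) — no; often wants e, and red wants e.
Rome — combines: Rome : ((e→t)→e) takes often : (e→t) as argument, giving e.
old : t — no; often wants e, and old wants nothing (atomic).

Rome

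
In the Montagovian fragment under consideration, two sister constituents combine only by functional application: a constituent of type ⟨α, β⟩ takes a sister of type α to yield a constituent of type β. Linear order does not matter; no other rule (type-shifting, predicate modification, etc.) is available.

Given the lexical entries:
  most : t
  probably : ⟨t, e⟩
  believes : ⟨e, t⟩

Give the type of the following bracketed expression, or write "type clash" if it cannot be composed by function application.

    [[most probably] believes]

t

[most probably]: functor probably : ⟨t, e⟩, argument most : t; result e.
[[most probably] believes]: functor believes : ⟨e, t⟩, argument [most probably] : e; result t.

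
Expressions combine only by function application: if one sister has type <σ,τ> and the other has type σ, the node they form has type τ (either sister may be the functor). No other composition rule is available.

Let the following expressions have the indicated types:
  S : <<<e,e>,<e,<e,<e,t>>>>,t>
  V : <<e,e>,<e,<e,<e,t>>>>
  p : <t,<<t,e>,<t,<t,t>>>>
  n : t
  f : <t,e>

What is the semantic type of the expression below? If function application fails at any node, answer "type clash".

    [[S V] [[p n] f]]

At [S V], S : <<<e,e>,<e,<e,<e,t>>>>,t> takes V : <<e,e>,<e,<e,<e,t>>>>, giving t.
At [p n], p : <t,<<t,e>,<t,<t,t>>>> takes n : t, giving <<t,e>,<t,<t,t>>>.
At [[p n] f], [p n] : <<t,e>,<t,<t,t>>> takes f : <t,e>, giving <t,<t,t>>.
At [[S V] [[p n] f]], [[p n] f] : <t,<t,t>> takes [S V] : t, giving <t,t>.

<t,t>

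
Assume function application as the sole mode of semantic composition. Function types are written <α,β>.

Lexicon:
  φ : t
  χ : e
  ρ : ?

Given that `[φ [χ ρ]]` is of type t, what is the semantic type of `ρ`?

[φ [χ ρ]] must have type t. The sister φ has type t; that is not a function onto t, so [χ ρ] must be the functor, of type <t,t>.
[χ ρ] must have type <t,t>. The sister χ has type e; that is not a function onto <t,t>, so ρ must be the functor, of type <e,<t,t>>.

<e,<t,t>>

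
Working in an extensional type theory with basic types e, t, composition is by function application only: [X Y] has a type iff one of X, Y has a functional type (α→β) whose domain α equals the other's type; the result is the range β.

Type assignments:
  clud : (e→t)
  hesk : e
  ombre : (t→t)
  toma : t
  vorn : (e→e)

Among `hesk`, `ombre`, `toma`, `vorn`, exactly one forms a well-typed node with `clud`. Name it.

hesk — combines: clud : (e→t) takes hesk : e as argument, giving t.
ombre : (t→t) — clud needs e; ombre needs t; neither fits.
toma : t — clud needs e; toma needs nothing (atomic); neither fits.
vorn : (e→e) — clud needs e; vorn needs e; neither fits.

hesk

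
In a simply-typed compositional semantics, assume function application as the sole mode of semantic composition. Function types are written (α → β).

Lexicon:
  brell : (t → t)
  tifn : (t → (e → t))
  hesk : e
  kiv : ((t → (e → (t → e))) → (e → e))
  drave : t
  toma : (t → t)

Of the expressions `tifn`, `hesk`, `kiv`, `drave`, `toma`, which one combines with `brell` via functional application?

tifn : (t → (e → t)) — brell needs t; tifn needs t; neither fits.
hesk : e — brell needs t; hesk needs nothing (atomic); neither fits.
kiv : ((t → (e → (t → e))) → (e → e)) — brell needs t; kiv needs (t → (e → (t → e))); neither fits.
drave — combines: brell : (t → t) takes drave : t as argument, giving t.
toma : (t → t) — brell needs t; toma needs t; neither fits.

drave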